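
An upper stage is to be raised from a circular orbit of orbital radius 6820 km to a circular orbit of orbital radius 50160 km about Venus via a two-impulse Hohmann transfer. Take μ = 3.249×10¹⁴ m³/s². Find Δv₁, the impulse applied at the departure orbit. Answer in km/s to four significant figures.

Δv ≈ 2.256 km/s

r₁ = 6820 km = 6.820×10⁶ m.
r₂ = 50160 km = 5.016×10⁷ m.
Transfer ellipse a_t = (r₁ + r₂)/2 = 2.849×10⁷ m.
At r₁: circular v_c1 = √(μ/r₁) = 6902 m/s; transfer-periapsis v_p = √[μ(2/r₁ − 1/a_t)] = 9158 m/s.
Δv₁ = v_p − v_c1 = 2256 m/s.
= 2.256 km/s.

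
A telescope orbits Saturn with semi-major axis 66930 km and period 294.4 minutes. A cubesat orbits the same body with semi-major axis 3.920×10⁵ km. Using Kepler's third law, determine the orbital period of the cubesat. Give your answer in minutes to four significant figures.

Kepler's third law: T² ∝ a³, so T₂ = T₁ (a₂/a₁)^(3/2).
a₂/a₁ = 5.857, (a₂/a₁)^(3/2) = 14.17.
T₂ = 294.4 × 14.17 = 4173 minutes.

T₂ ≈ 4173 minutes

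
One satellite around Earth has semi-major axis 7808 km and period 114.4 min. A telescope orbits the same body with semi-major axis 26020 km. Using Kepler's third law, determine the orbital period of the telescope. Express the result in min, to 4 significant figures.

Kepler's third law: T² ∝ a³, so T₂ = T₁ (a₂/a₁)^(3/2).
a₂/a₁ = 3.332, (a₂/a₁)^(3/2) = 6.083.
T₂ = 114.4 × 6.083 = 695.9 min.

T₂ ≈ 695.9 min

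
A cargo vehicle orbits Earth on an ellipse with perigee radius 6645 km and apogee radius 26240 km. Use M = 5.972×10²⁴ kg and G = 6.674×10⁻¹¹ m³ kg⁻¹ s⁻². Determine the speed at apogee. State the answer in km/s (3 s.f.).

v ≈ 2.48 km/s

μ = GM = 6.674×10⁻¹¹ × 5.972×10²⁴ = 3.986×10¹⁴ m³/s².
Semi-major axis a = (r_p + r_a)/2 = 16442 km = 1.644×10⁷ m.
Vis-viva: v² = μ(2/r − 1/a) = 3.986×10¹⁴ × (7.622×10⁻⁸ − 6.082×10⁻⁸) = 6.139×10⁶ m²/s².
v = 2478 m/s = 2.478 km/s.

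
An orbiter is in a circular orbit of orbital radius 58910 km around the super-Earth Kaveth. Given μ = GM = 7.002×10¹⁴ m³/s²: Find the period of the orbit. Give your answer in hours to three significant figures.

T ≈ 29.8 hours

r = 58910 km = 5.891×10⁷ m.
Kepler's third law: T = 2π√(r³/μ) = 2π√((5.891×10⁷)³ / 7.002×10¹⁴).
r³/μ = 2.920×10⁸ s², so T = 2π × 1.709×10⁴ = 1.074×10⁵ s.
Converting: 1.074×10⁵ s ÷ 3600 = 29.82 hours.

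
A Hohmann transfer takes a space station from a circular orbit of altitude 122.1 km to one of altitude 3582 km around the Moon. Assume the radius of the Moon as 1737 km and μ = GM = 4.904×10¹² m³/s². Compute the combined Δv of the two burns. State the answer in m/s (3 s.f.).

r₁ = 1737 + 122.1 = 1859.1 km = 1.8591×10⁶ m.
r₂ = 1737 + 3582 = 5319.0 km = 5.3190×10⁶ m.
Transfer ellipse a_t = (r₁ + r₂)/2 = 3.589×10⁶ m.
At r₁: circular v_c1 = √(μ/r₁) = 1624 m/s; transfer-perilune v_p = √[μ(2/r₁ − 1/a_t)] = 1977 m/s.
Δv₁ = v_p − v_c1 = 353.1 m/s.
At r₂: circular v_c2 = √(μ/r₂) = 960.2 m/s; transfer-apolune v_a = √[μ(2/r₂ − 1/a_t)] = 691.1 m/s.
Δv₂ = v_c2 − v_a = 269.1 m/s.
Total Δv = Δv₁ + Δv₂ = 622.2 m/s.

Δv_total ≈ 622 m/s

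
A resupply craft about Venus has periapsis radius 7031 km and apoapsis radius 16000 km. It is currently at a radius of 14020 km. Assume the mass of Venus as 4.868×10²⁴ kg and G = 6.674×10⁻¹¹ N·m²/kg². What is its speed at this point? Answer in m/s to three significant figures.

μ = GM = 6.674×10⁻¹¹ × 4.868×10²⁴ = 3.249×10¹⁴ m³/s².
Semi-major axis a = (r_p + r_a)/2 = 11516 km = 1.152×10⁷ m.
Vis-viva: v² = μ(2/r − 1/a) = 3.249×10¹⁴ × (1.427×10⁻⁷ − 8.684×10⁻⁸) = 1.813×10⁷ m²/s².
v = 4258 m/s.

v ≈ 4260 m/s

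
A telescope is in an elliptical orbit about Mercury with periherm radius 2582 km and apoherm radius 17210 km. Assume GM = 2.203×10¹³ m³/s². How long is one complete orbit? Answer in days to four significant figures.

Semi-major axis a = (r_p + r_a)/2 = (2582.0 + 17210)/2 = 9896.0 km = 9.896×10⁶ m.
By Kepler's third law T = 2π√(a³/μ) = 2π × 6.633×10³ = 4.167×10⁴ s.
= 0.4823 days.

T ≈ 0.4823 days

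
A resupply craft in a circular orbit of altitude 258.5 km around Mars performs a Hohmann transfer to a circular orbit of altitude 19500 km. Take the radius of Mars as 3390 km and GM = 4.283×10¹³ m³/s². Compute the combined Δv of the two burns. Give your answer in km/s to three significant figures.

Δv_total ≈ 1.72 km/s

r₁ = 3390 + 258.5 = 3648.5 km = 3.6485×10⁶ m.
r₂ = 3390 + 19500 = 22890 km = 2.2890×10⁷ m.
Transfer ellipse a_t = (r₁ + r₂)/2 = 1.327×10⁷ m.
At r₁: circular v_c1 = √(μ/r₁) = 3426 m/s; transfer-periapsis v_p = √[μ(2/r₁ − 1/a_t)] = 4500 m/s.
Δv₁ = v_p − v_c1 = 1074 m/s.
At r₂: circular v_c2 = √(μ/r₂) = 1368 m/s; transfer-apoapsis v_a = √[μ(2/r₂ − 1/a_t)] = 717.3 m/s.
Δv₂ = v_c2 − v_a = 650.6 m/s.
Total Δv = Δv₁ + Δv₂ = 1724 m/s = 1.724 km/s.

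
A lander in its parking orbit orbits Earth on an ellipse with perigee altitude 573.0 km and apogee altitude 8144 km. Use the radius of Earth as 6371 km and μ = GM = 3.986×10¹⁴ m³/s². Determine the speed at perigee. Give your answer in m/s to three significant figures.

v ≈ 8810 m/s

r_p = 6371 + 573.0 = 6944.0 km = 6.9440×10⁶ m.
r_a = 6371 + 8144 = 14515 km = 1.4515×10⁷ m.
Semi-major axis a = (r_p + r_a)/2 = 10730 km = 1.073×10⁷ m.
Vis-viva: v² = μ(2/r − 1/a) = 3.986×10¹⁴ × (2.880×10⁻⁷ − 9.320×10⁻⁸) = 7.765×10⁷ m²/s².
v = 8812 m/s.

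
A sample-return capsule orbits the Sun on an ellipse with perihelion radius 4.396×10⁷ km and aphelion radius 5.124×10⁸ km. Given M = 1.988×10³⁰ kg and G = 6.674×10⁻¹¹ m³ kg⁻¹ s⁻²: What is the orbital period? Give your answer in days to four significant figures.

μ = GM = 6.674×10⁻¹¹ × 1.988×10³⁰ = 1.327×10²⁰ m³/s².
Semi-major axis a = (r_p + r_a)/2 = (4.3960×10⁷ + 5.1240×10⁸)/2 = 2.7818×10⁸ km = 2.782×10¹¹ m.
By Kepler's third law T = 2π√(a³/μ) = 2π × 1.274×10⁷ = 8.003×10⁷ s.
= 926.3 days.

T ≈ 926.3 days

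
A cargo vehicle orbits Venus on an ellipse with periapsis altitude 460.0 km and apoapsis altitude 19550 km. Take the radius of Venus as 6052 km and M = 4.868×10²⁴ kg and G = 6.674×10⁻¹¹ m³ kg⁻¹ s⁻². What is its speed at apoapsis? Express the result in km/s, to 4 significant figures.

μ = GM = 6.674×10⁻¹¹ × 4.868×10²⁴ = 3.249×10¹⁴ m³/s².
r_p = 6052 + 460.0 = 6512.0 km = 6.5120×10⁶ m.
r_a = 6052 + 19550 = 25602 km = 2.5602×10⁷ m.
Semi-major axis a = (r_p + r_a)/2 = 16057 km = 1.606×10⁷ m.
Vis-viva: v² = μ(2/r − 1/a) = 3.249×10¹⁴ × (7.812×10⁻⁸ − 6.228×10⁻⁸) = 5.147×10⁶ m²/s².
v = 2269 m/s = 2.269 km/s.

v ≈ 2.269 km/s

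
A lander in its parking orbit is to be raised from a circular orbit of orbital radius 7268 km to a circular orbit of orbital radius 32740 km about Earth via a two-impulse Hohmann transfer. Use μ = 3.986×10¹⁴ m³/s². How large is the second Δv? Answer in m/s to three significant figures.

r₁ = 7268 km = 7.268×10⁶ m.
r₂ = 32740 km = 3.274×10⁷ m.
Transfer ellipse a_t = (r₁ + r₂)/2 = 2.000×10⁷ m.
At r₁: circular v_c1 = √(μ/r₁) = 7406 m/s; transfer-perigee v_p = √[μ(2/r₁ − 1/a_t)] = 9474 m/s.
At r₂: circular v_c2 = √(μ/r₂) = 3489 m/s; transfer-apogee v_a = √[μ(2/r₂ − 1/a_t)] = 2103 m/s.
Δv₂ = v_c2 − v_a = 1386 m/s.

Δv ≈ 1390 m/s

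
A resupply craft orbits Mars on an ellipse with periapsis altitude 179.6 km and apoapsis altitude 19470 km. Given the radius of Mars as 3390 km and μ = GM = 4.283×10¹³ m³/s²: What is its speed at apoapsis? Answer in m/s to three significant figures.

v ≈ 711 m/s

r_p = 3390 + 179.6 = 3569.6 km = 3.5696×10⁶ m.
r_a = 3390 + 19470 = 22860 km = 2.2860×10⁷ m.
Semi-major axis a = (r_p + r_a)/2 = 13215 km = 1.321×10⁷ m.
Vis-viva: v² = μ(2/r − 1/a) = 4.283×10¹³ × (8.749×10⁻⁸ − 7.567×10⁻⁸) = 5.061×10⁵ m²/s².
v = 711.4 m/s.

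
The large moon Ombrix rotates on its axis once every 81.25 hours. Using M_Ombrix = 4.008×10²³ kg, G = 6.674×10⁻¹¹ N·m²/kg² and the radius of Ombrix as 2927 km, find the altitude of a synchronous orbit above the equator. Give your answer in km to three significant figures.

h_sync ≈ 35800 km

μ = GM = 6.674×10⁻¹¹ × 4.008×10²³ = 2.675×10¹³ m³/s².
T = 81.25 hours = 2.925×10⁵ s.
A synchronous orbit has period T, so by Kepler's third law a = (μT²/4π²)^(1/3).
μT²/4π² = 2.675×10¹³ × (2.925×10⁵)² / 39.48 = 5.797×10²² m³.
a = 3.870×10⁷ m = 38702 km.
Altitude h = a − R = 38702 − 2927 = 35775 km.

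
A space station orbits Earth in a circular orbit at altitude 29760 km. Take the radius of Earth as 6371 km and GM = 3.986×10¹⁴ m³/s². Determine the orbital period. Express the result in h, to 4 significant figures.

T ≈ 18.99 h

r = 6371 + 29760 = 36131 km = 3.6131×10⁷ m.
Kepler's third law: T = 2π√(r³/μ) = 2π√((3.613×10⁷)³ / 3.986×10¹⁴).
r³/μ = 1.183×10⁸ s², so T = 2π × 1.088×10⁴ = 6.835×10⁴ s.
Converting: 6.835×10⁴ s ÷ 3600 = 18.99 h.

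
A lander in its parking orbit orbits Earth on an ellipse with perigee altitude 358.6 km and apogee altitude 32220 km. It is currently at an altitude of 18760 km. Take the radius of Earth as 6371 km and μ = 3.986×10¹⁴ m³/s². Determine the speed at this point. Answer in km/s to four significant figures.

r_p = 6371 + 358.6 = 6729.6 km = 6.7296×10⁶ m.
r_a = 6371 + 32220 = 38591 km = 3.8591×10⁷ m.
r = 6371 + 18760 = 25131 km = 2.513×10⁷ m.
Semi-major axis a = (r_p + r_a)/2 = 22660 km = 2.266×10⁷ m.
Vis-viva: v² = μ(2/r − 1/a) = 3.986×10¹⁴ × (7.958×10⁻⁸ − 4.413×10⁻⁸) = 1.413×10⁷ m²/s².
v = 3759 m/s = 3.759 km/s.

v ≈ 3.759 km/s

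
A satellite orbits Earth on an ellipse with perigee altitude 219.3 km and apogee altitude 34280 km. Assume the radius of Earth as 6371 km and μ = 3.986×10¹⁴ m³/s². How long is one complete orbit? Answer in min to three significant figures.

r_p = 6371 + 219.3 = 6590.3 km = 6.5903×10⁶ m.
r_a = 6371 + 34280 = 40651 km = 4.0651×10⁷ m.
Semi-major axis a = (r_p + r_a)/2 = (6590.3 + 40651)/2 = 23621 km = 2.362×10⁷ m.
By Kepler's third law T = 2π√(a³/μ) = 2π × 5.750×10³ = 3.613×10⁴ s.
= 602.1 min.

T ≈ 602 min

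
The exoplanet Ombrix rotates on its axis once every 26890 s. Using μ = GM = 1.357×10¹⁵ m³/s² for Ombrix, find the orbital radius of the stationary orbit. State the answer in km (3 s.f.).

r_sync ≈ 29200 km

A synchronous orbit has period T, so by Kepler's third law a = (μT²/4π²)^(1/3).
μT²/4π² = 1.357×10¹⁵ × (2.689×10⁴)² / 39.48 = 2.485×10²² m³.
a = 2.918×10⁷ m = 29183 km.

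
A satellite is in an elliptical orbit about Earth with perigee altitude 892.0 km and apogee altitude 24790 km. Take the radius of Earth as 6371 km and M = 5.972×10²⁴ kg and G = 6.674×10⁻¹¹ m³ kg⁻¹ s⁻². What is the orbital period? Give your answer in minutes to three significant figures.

T ≈ 442 minutes

μ = GM = 6.674×10⁻¹¹ × 5.972×10²⁴ = 3.986×10¹⁴ m³/s².
r_p = 6371 + 892.0 = 7263.0 km = 7.2630×10⁶ m.
r_a = 6371 + 24790 = 31161 km = 3.1161×10⁷ m.
Semi-major axis a = (r_p + r_a)/2 = (7263.0 + 31161)/2 = 19212 km = 1.921×10⁷ m.
By Kepler's third law T = 2π√(a³/μ) = 2π × 4.218×10³ = 2.650×10⁴ s.
= 441.7 minutes.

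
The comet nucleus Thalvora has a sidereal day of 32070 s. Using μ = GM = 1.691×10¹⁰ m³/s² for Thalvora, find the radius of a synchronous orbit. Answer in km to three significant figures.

r_sync ≈ 761 km

A synchronous orbit has period T, so by Kepler's third law a = (μT²/4π²)^(1/3).
μT²/4π² = 1.691×10¹⁰ × (3.207×10⁴)² / 39.48 = 4.405×10¹⁷ m³.
a = 7.609×10⁵ m = 760.90 km.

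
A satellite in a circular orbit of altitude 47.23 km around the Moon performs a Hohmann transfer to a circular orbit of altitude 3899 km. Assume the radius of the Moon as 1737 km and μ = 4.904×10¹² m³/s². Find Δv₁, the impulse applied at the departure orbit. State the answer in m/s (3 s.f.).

Δv ≈ 385 m/s

r₁ = 1737 + 47.23 = 1784.2 km = 1.7842×10⁶ m.
r₂ = 1737 + 3899 = 5636.0 km = 5.6360×10⁶ m.
Transfer ellipse a_t = (r₁ + r₂)/2 = 3.710×10⁶ m.
At r₁: circular v_c1 = √(μ/r₁) = 1658 m/s; transfer-perilune v_p = √[μ(2/r₁ − 1/a_t)] = 2043 m/s.
Δv₁ = v_p − v_c1 = 385.5 m/s.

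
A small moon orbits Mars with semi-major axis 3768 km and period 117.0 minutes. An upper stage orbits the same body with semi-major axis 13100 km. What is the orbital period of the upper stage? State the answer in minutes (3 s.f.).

T₂ ≈ 758 minutes

Kepler's third law: T² ∝ a³, so T₂ = T₁ (a₂/a₁)^(3/2).
a₂/a₁ = 3.477, (a₂/a₁)^(3/2) = 6.482.
T₂ = 117.0 × 6.482 = 758.4 minutes.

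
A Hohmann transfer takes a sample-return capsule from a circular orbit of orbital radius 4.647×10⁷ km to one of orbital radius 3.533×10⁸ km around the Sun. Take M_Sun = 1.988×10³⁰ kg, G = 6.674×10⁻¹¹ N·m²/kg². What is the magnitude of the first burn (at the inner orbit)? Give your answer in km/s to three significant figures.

Δv ≈ 17.6 km/s

μ = GM = 6.674×10⁻¹¹ × 1.988×10³⁰ = 1.327×10²⁰ m³/s².
r₁ = 4.647×10⁷ km = 4.647×10¹⁰ m.
r₂ = 3.533×10⁸ km = 3.533×10¹¹ m.
Transfer ellipse a_t = (r₁ + r₂)/2 = 1.999×10¹¹ m.
At r₁: circular v_c1 = √(μ/r₁) = 53430 m/s; transfer-perihelion v_p = √[μ(2/r₁ − 1/a_t)] = 71040 m/s.
Δv₁ = v_p − v_c1 = 17610 m/s.
= 17.61 km/s.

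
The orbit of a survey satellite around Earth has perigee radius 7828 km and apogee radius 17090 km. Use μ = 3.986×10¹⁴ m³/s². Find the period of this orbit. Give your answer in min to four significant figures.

Semi-major axis a = (r_p + r_a)/2 = (7828.0 + 17090)/2 = 12459 km = 1.246×10⁷ m.
By Kepler's third law T = 2π√(a³/μ) = 2π × 2.203×10³ = 1.384×10⁴ s.
= 230.7 min.

T ≈ 230.7 min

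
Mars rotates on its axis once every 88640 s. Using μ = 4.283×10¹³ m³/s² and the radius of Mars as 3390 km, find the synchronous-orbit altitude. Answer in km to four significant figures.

A synchronous orbit has period T, so by Kepler's third law a = (μT²/4π²)^(1/3).
μT²/4π² = 4.283×10¹³ × (8.864×10⁴)² / 39.48 = 8.524×10²¹ m³.
a = 2.043×10⁷ m = 20428 km.
Altitude h = a − R = 20428 − 3390 = 17038 km.

h_sync ≈ 17040 km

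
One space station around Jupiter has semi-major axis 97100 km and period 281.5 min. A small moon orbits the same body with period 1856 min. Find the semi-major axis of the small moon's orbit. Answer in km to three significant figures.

Kepler's third law: a³ ∝ T², so a₂ = a₁ (T₂/T₁)^(2/3).
T₂/T₁ = 6.593, (T₂/T₁)^(2/3) = 3.516.
a₂ = 97100 × 3.516 = 3.414×10⁵ km.

a₂ ≈ 3.41×10⁵ km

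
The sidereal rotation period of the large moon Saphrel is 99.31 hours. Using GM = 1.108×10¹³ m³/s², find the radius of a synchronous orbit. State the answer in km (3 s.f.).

T = 99.31 hours = 3.575×10⁵ s.
A synchronous orbit has period T, so by Kepler's third law a = (μT²/4π²)^(1/3).
μT²/4π² = 1.108×10¹³ × (3.575×10⁵)² / 39.48 = 3.587×10²² m³.
a = 3.298×10⁷ m = 32980 km.

r_sync ≈ 33000 km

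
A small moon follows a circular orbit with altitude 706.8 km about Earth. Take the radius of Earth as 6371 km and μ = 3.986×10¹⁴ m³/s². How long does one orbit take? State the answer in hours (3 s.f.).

T ≈ 1.65 hours

r = 6371 + 706.8 = 7077.8 km = 7.0778×10⁶ m.
Kepler's third law: T = 2π√(r³/μ) = 2π√((7.078×10⁶)³ / 3.986×10¹⁴).
r³/μ = 8.895×10⁵ s², so T = 2π × 9.431×10² = 5.926×10³ s.
Converting: 5.926×10³ s ÷ 3600 = 1.646 hours.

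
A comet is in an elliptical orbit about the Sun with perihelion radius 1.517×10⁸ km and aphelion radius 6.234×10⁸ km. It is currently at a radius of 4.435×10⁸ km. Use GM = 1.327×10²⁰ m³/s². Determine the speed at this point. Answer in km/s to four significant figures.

v ≈ 16.00 km/s

Semi-major axis a = (r_p + r_a)/2 = 3.8755×10⁸ km = 3.876×10¹¹ m.
Vis-viva: v² = μ(2/r − 1/a) = 1.327×10²⁰ × (4.510×10⁻¹² − 2.580×10⁻¹²) = 2.560×10⁸ m²/s².
v = 16000 m/s = 16.00 km/s.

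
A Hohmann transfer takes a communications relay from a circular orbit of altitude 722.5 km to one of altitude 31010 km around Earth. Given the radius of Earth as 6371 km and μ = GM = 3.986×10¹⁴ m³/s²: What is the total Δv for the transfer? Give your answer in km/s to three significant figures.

r₁ = 6371 + 722.5 = 7093.5 km = 7.0935×10⁶ m.
r₂ = 6371 + 31010 = 37381 km = 3.7381×10⁷ m.
Transfer ellipse a_t = (r₁ + r₂)/2 = 2.224×10⁷ m.
At r₁: circular v_c1 = √(μ/r₁) = 7496 m/s; transfer-perigee v_p = √[μ(2/r₁ − 1/a_t)] = 9719 m/s.
Δv₁ = v_p − v_c1 = 2223 m/s.
At r₂: circular v_c2 = √(μ/r₂) = 3265 m/s; transfer-apogee v_a = √[μ(2/r₂ − 1/a_t)] = 1844 m/s.
Δv₂ = v_c2 − v_a = 1421 m/s.
Total Δv = Δv₁ + Δv₂ = 3644 m/s = 3.644 km/s.

Δv_total ≈ 3.64 km/s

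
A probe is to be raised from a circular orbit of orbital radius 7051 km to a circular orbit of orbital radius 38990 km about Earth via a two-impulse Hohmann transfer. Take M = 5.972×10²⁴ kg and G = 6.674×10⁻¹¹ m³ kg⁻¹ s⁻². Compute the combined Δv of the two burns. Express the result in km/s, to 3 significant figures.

Δv_total ≈ 3.69 km/s

μ = GM = 6.674×10⁻¹¹ × 5.972×10²⁴ = 3.986×10¹⁴ m³/s².
r₁ = 7051 km = 7.051×10⁶ m.
r₂ = 38990 km = 3.899×10⁷ m.
Transfer ellipse a_t = (r₁ + r₂)/2 = 2.302×10⁷ m.
At r₁: circular v_c1 = √(μ/r₁) = 7518 m/s; transfer-perigee v_p = √[μ(2/r₁ − 1/a_t)] = 9785 m/s.
Δv₁ = v_p − v_c1 = 2266 m/s.
At r₂: circular v_c2 = √(μ/r₂) = 3197 m/s; transfer-apogee v_a = √[μ(2/r₂ − 1/a_t)] = 1769 m/s.
Δv₂ = v_c2 − v_a = 1428 m/s.
Total Δv = Δv₁ + Δv₂ = 3694 m/s = 3.694 km/s.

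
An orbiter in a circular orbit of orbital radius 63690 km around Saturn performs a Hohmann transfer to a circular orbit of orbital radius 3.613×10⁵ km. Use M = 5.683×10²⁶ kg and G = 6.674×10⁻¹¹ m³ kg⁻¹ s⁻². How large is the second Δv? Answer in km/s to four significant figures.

Δv ≈ 4.637 km/s

μ = GM = 6.674×10⁻¹¹ × 5.683×10²⁶ = 3.793×10¹⁶ m³/s².
r₁ = 63690 km = 6.369×10⁷ m.
r₂ = 3.613×10⁵ km = 3.613×10⁸ m.
Transfer ellipse a_t = (r₁ + r₂)/2 = 2.125×10⁸ m.
At r₁: circular v_c1 = √(μ/r₁) = 24400 m/s; transfer-perikrone v_p = √[μ(2/r₁ − 1/a_t)] = 31820 m/s.
At r₂: circular v_c2 = √(μ/r₂) = 10250 m/s; transfer-apokrone v_a = √[μ(2/r₂ − 1/a_t)] = 5609 m/s.
Δv₂ = v_c2 − v_a = 4637 m/s.
= 4.637 km/s.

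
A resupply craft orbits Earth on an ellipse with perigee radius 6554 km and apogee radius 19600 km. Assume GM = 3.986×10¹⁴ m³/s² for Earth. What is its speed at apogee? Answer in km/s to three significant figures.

Semi-major axis a = (r_p + r_a)/2 = 13077 km = 1.308×10⁷ m.
Vis-viva: v² = μ(2/r − 1/a) = 3.986×10¹⁴ × (1.020×10⁻⁷ − 7.647×10⁻⁸) = 1.019×10⁷ m²/s².
v = 3193 m/s = 3.193 km/s.

v ≈ 3.19 km/s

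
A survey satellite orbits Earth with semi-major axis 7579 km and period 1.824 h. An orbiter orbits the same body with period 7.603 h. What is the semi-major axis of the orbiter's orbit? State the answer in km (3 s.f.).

Kepler's third law: a³ ∝ T², so a₂ = a₁ (T₂/T₁)^(2/3).
T₂/T₁ = 4.168, (T₂/T₁)^(2/3) = 2.590.
a₂ = 7579 × 2.590 = 19630 km.

a₂ ≈ 19600 km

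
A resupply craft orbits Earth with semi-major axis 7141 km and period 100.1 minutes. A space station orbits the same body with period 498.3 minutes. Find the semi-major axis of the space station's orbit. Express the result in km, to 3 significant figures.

a₂ ≈ 20800 km

Kepler's third law: a³ ∝ T², so a₂ = a₁ (T₂/T₁)^(2/3).
T₂/T₁ = 4.978, (T₂/T₁)^(2/3) = 2.915.
a₂ = 7141 × 2.915 = 20820 km.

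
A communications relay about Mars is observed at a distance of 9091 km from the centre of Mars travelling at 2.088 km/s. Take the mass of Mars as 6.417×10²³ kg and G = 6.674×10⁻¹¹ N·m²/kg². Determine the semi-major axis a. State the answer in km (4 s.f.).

μ = GM = 6.674×10⁻¹¹ × 6.417×10²³ = 4.283×10¹³ m³/s².
r = 9.091×10⁶ m.
Specific orbital energy ε = v²/2 − μ/r = (2088)²/2 − 4.283×10¹³/9.091×10⁶ = -2.531×10⁶ J/kg.
Since ε = −μ/(2a), a = −μ/(2ε) = 8.460×10⁶ m = 8460.3 km.

a ≈ 8460 km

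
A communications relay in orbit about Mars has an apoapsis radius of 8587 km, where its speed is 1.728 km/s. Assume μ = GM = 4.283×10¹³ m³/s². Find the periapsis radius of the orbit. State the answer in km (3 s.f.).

periapsis radius ≈ 3670 km

r_a = 8.587×10⁶ m.
Specific energy ε = v²/2 − μ/r = -3.495×10⁶ J/kg, so a = −μ/(2ε) = 6.128×10⁶ m.
The apsides satisfy r_p + r_a = 2a, so the periapsis radius is 2a − r_a = 3.668×10⁶ m = 3668.4 km.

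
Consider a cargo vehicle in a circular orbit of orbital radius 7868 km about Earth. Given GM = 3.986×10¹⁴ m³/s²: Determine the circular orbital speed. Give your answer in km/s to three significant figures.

r = 7868 km = 7.868×10⁶ m.
For a circular orbit v = √(μ/r) = √(3.986×10¹⁴ / 7.868×10⁶) = √(5.066×10⁷) = 7118 m/s.
That is 7.118 km/s.

v ≈ 7.12 km/s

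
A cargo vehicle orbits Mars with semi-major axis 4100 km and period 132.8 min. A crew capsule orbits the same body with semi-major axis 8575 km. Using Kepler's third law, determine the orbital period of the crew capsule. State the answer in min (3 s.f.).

T₂ ≈ 402 min

Kepler's third law: T² ∝ a³, so T₂ = T₁ (a₂/a₁)^(3/2).
a₂/a₁ = 2.091, (a₂/a₁)^(3/2) = 3.025.
T₂ = 132.8 × 3.025 = 401.7 min.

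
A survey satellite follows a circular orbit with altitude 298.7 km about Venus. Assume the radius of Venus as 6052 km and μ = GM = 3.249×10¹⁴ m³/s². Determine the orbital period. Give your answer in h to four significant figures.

T ≈ 1.550 h

r = 6052 + 298.7 = 6350.7 km = 6.3507×10⁶ m.
Kepler's third law: T = 2π√(r³/μ) = 2π√((6.351×10⁶)³ / 3.249×10¹⁴).
r³/μ = 7.883×10⁵ s², so T = 2π × 8.879×10² = 5.579×10³ s.
Converting: 5.579×10³ s ÷ 3600 = 1.550 h.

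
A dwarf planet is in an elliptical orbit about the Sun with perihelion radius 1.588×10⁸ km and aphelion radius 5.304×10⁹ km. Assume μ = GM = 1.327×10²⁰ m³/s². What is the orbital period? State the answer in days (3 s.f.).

Semi-major axis a = (r_p + r_a)/2 = (1.5880×10⁸ + 5.3040×10⁹)/2 = 2.7314×10⁹ km = 2.731×10¹² m.
By Kepler's third law T = 2π√(a³/μ) = 2π × 3.919×10⁸ = 2.462×10⁹ s.
= 28500 days.

T ≈ 28500 days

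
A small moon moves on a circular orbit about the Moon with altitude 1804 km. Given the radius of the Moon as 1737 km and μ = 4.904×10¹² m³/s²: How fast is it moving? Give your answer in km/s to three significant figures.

v ≈ 1.18 km/s

r = 1737 + 1804 = 3541.0 km = 3.5410×10⁶ m.
For a circular orbit v = √(μ/r) = √(4.904×10¹² / 3.541×10⁶) = √(1.385×10⁶) = 1177 m/s.
That is 1.177 km/s.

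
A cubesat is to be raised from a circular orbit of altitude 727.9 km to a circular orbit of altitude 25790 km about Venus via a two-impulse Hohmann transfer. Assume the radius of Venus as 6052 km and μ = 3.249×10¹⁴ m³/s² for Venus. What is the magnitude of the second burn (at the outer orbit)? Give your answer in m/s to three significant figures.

r₁ = 6052 + 727.9 = 6779.9 km = 6.7799×10⁶ m.
r₂ = 6052 + 25790 = 31842 km = 3.1842×10⁷ m.
Transfer ellipse a_t = (r₁ + r₂)/2 = 1.931×10⁷ m.
At r₁: circular v_c1 = √(μ/r₁) = 6923 m/s; transfer-periapsis v_p = √[μ(2/r₁ − 1/a_t)] = 8889 m/s.
At r₂: circular v_c2 = √(μ/r₂) = 3194 m/s; transfer-apoapsis v_a = √[μ(2/r₂ − 1/a_t)] = 1893 m/s.
Δv₂ = v_c2 − v_a = 1302 m/s.

Δv ≈ 1300 m/s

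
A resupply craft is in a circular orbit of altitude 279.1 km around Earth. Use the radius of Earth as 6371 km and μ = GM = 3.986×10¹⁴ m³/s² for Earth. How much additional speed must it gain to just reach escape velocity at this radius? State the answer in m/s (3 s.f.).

r = 6371 + 279.1 = 6650.1 km = 6.6501×10⁶ m.
Circular speed v_c = √(μ/r) = 7742 m/s.
Escape speed v_esc = √(2μ/r) = √2 × v_c = 10950 m/s.
Δv = v_esc − v_c = 3207 m/s.

Δv ≈ 3210 m/s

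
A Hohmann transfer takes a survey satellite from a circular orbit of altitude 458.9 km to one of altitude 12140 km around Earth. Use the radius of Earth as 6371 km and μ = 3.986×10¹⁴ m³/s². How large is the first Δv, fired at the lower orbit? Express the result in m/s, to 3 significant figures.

Δv ≈ 1590 m/s

r₁ = 6371 + 458.9 = 6829.9 km = 6.8299×10⁶ m.
r₂ = 6371 + 12140 = 18511 km = 1.8511×10⁷ m.
Transfer ellipse a_t = (r₁ + r₂)/2 = 1.267×10⁷ m.
At r₁: circular v_c1 = √(μ/r₁) = 7639 m/s; transfer-perigee v_p = √[μ(2/r₁ − 1/a_t)] = 9234 m/s.
Δv₁ = v_p − v_c1 = 1594 m/s.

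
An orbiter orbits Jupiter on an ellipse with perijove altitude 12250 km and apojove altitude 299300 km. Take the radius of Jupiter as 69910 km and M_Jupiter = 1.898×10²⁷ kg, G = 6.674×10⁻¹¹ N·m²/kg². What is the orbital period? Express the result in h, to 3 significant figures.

T ≈ 16.6 h

μ = GM = 6.674×10⁻¹¹ × 1.898×10²⁷ = 1.267×10¹⁷ m³/s².
r_p = 69910 + 12250 = 82160 km = 8.2160×10⁷ m.
r_a = 69910 + 299300 = 369210 km = 3.6921×10⁸ m.
Semi-major axis a = (r_p + r_a)/2 = (82160 + 3.6921×10⁵)/2 = 2.2568×10⁵ km = 2.257×10⁸ m.
By Kepler's third law T = 2π√(a³/μ) = 2π × 9.526×10³ = 5.985×10⁴ s.
= 16.63 h.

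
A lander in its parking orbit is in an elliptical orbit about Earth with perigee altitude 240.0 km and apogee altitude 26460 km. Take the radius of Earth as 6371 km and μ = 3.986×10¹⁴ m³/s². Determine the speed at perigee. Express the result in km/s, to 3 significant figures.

r_p = 6371 + 240.0 = 6611.0 km = 6.6110×10⁶ m.
r_a = 6371 + 26460 = 32831 km = 3.2831×10⁷ m.
Semi-major axis a = (r_p + r_a)/2 = 19721 km = 1.972×10⁷ m.
Vis-viva: v² = μ(2/r − 1/a) = 3.986×10¹⁴ × (3.025×10⁻⁷ − 5.071×10⁻⁸) = 1.004×10⁸ m²/s².
v = 10020 m/s = 10.02 km/s.

v ≈ 10.0 km/s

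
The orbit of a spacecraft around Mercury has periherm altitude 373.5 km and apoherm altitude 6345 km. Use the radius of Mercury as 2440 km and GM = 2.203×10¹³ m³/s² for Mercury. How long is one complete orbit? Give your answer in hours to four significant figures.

T ≈ 5.193 hours

r_p = 2440 + 373.5 = 2813.5 km = 2.8135×10⁶ m.
r_a = 2440 + 6345 = 8785.0 km = 8.7850×10⁶ m.
Semi-major axis a = (r_p + r_a)/2 = (2813.5 + 8785.0)/2 = 5799.2 km = 5.799×10⁶ m.
By Kepler's third law T = 2π√(a³/μ) = 2π × 2.975×10³ = 1.870×10⁴ s.
= 5.193 hours.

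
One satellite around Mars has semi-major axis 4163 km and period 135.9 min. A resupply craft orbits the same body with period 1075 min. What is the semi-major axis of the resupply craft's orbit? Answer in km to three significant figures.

a₂ ≈ 16500 km

Kepler's third law: a³ ∝ T², so a₂ = a₁ (T₂/T₁)^(2/3).
T₂/T₁ = 7.910, (T₂/T₁)^(2/3) = 3.970.
a₂ = 4163 × 3.970 = 16530 km.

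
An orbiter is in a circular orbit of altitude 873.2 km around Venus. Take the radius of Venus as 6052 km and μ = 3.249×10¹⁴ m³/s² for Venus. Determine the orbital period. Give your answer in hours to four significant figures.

T ≈ 1.765 hours

r = 6052 + 873.2 = 6925.2 km = 6.9252×10⁶ m.
Kepler's third law: T = 2π√(r³/μ) = 2π√((6.925×10⁶)³ / 3.249×10¹⁴).
r³/μ = 1.022×10⁶ s², so T = 2π × 1.011×10³ = 6.353×10³ s.
Converting: 6.353×10³ s ÷ 3600 = 1.765 hours.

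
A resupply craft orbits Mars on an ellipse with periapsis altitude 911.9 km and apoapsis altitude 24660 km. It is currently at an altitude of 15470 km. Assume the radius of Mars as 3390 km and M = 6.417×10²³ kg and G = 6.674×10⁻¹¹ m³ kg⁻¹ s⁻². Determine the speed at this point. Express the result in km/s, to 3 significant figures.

v ≈ 1.38 km/s

μ = GM = 6.674×10⁻¹¹ × 6.417×10²³ = 4.283×10¹³ m³/s².
r_p = 3390 + 911.9 = 4301.9 km = 4.3019×10⁶ m.
r_a = 3390 + 24660 = 28050 km = 2.8050×10⁷ m.
r = 3390 + 15470 = 18860 km = 1.886×10⁷ m.
Semi-major axis a = (r_p + r_a)/2 = 16176 km = 1.618×10⁷ m.
Vis-viva: v² = μ(2/r − 1/a) = 4.283×10¹³ × (1.060×10⁻⁷ − 6.182×10⁻⁸) = 1.894×10⁶ m²/s².
v = 1376 m/s = 1.376 km/s.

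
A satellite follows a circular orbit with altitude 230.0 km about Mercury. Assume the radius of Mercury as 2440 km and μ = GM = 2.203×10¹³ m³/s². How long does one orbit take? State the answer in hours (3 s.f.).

T ≈ 1.62 hours

r = 2440 + 230.0 = 2670.0 km = 2.6700×10⁶ m.
Kepler's third law: T = 2π√(r³/μ) = 2π√((2.670×10⁶)³ / 2.203×10¹³).
r³/μ = 8.640×10⁵ s², so T = 2π × 9.295×10² = 5.840×10³ s.
Converting: 5.840×10³ s ÷ 3600 = 1.622 hours.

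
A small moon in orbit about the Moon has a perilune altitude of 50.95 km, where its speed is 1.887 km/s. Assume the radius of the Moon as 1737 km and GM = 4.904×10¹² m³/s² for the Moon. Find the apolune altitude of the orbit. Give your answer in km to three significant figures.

apolune altitude ≈ 1570 km

r_p = 1737 + 50.95 = 1788.0 km = 1.788×10⁶ m.
Specific energy ε = v²/2 − μ/r = -9.624×10⁵ J/kg, so a = −μ/(2ε) = 2.548×10⁶ m.
The apsides satisfy r_p + r_a = 2a, so the apolune radius is 2a − r_p = 3.308×10⁶ m = 3307.5 km.
Apolune altitude = 3307.5 − 1737 = 1570.5 km.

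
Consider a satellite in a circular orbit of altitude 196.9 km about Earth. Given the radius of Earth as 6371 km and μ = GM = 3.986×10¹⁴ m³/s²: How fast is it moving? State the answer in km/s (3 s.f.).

v ≈ 7.79 km/s

r = 6371 + 196.9 = 6567.9 km = 6.5679×10⁶ m.
For a circular orbit v = √(μ/r) = √(3.986×10¹⁴ / 6.568×10⁶) = √(6.069×10⁷) = 7790 m/s.
That is 7.790 km/s.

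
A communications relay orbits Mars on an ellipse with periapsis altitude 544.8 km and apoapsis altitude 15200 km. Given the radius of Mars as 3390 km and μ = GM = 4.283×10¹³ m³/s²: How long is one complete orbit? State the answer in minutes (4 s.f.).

T ≈ 604.8 minutes

r_p = 3390 + 544.8 = 3934.8 km = 3.9348×10⁶ m.
r_a = 3390 + 15200 = 18590 km = 1.8590×10⁷ m.
Semi-major axis a = (r_p + r_a)/2 = (3934.8 + 18590)/2 = 11262 km = 1.126×10⁷ m.
By Kepler's third law T = 2π√(a³/μ) = 2π × 5.775×10³ = 3.629×10⁴ s.
= 604.8 minutes.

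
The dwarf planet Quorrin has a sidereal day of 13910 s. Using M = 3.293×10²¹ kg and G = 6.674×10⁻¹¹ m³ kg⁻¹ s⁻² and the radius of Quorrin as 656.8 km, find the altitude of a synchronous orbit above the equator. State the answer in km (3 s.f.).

h_sync ≈ 368 km

μ = GM = 6.674×10⁻¹¹ × 3.293×10²¹ = 2.198×10¹¹ m³/s².
A synchronous orbit has period T, so by Kepler's third law a = (μT²/4π²)^(1/3).
μT²/4π² = 2.198×10¹¹ × (1.391×10⁴)² / 39.48 = 1.077×10¹⁸ m³.
a = 1.025×10⁶ m = 1025.1 km.
Altitude h = a − R = 1025.1 − 656.8 = 368.28 km.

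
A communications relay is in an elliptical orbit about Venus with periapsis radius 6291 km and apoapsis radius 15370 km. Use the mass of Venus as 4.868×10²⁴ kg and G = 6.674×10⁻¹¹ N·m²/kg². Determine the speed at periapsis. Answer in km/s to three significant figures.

μ = GM = 6.674×10⁻¹¹ × 4.868×10²⁴ = 3.249×10¹⁴ m³/s².
Semi-major axis a = (r_p + r_a)/2 = 10830 km = 1.083×10⁷ m.
Vis-viva: v² = μ(2/r − 1/a) = 3.249×10¹⁴ × (3.179×10⁻⁷ − 9.233×10⁻⁸) = 7.329×10⁷ m²/s².
v = 8561 m/s = 8.561 km/s.

v ≈ 8.56 km/s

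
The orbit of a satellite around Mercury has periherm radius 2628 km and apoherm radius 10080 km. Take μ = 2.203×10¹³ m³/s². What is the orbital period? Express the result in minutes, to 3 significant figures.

T ≈ 357 minutes

Semi-major axis a = (r_p + r_a)/2 = (2628.0 + 10080)/2 = 6354.0 km = 6.354×10⁶ m.
By Kepler's third law T = 2π√(a³/μ) = 2π × 3.412×10³ = 2.144×10⁴ s.
= 357.3 minutes.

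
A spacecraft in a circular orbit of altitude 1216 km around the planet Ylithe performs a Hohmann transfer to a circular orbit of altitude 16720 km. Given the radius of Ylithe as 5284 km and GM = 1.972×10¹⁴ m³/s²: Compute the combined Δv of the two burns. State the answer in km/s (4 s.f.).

Δv_total ≈ 2.308 km/s

r₁ = 5284 + 1216 = 6500.0 km = 6.5000×10⁶ m.
r₂ = 5284 + 16720 = 22004 km = 2.2004×10⁷ m.
Transfer ellipse a_t = (r₁ + r₂)/2 = 1.425×10⁷ m.
At r₁: circular v_c1 = √(μ/r₁) = 5508 m/s; transfer-periapsis v_p = √[μ(2/r₁ − 1/a_t)] = 6844 m/s.
Δv₁ = v_p − v_c1 = 1336 m/s.
At r₂: circular v_c2 = √(μ/r₂) = 2994 m/s; transfer-apoapsis v_a = √[μ(2/r₂ − 1/a_t)] = 2022 m/s.
Δv₂ = v_c2 − v_a = 971.9 m/s.
Total Δv = Δv₁ + Δv₂ = 2308 m/s = 2.308 km/s.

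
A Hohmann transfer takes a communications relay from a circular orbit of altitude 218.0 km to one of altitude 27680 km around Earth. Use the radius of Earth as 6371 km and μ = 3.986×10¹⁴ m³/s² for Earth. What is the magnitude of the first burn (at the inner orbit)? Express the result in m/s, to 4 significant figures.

r₁ = 6371 + 218.0 = 6589.0 km = 6.5890×10⁶ m.
r₂ = 6371 + 27680 = 34051 km = 3.4051×10⁷ m.
Transfer ellipse a_t = (r₁ + r₂)/2 = 2.032×10⁷ m.
At r₁: circular v_c1 = √(μ/r₁) = 7778 m/s; transfer-perigee v_p = √[μ(2/r₁ − 1/a_t)] = 10070 m/s.
Δv₁ = v_p − v_c1 = 2291 m/s.

Δv ≈ 2291 m/s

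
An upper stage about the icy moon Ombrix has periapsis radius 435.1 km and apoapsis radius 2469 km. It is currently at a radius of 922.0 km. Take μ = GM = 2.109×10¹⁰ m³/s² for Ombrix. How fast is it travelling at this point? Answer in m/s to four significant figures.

v ≈ 176.7 m/s

Semi-major axis a = (r_p + r_a)/2 = 1452.0 km = 1.452×10⁶ m.
Vis-viva: v² = μ(2/r − 1/a) = 2.109×10¹⁰ × (2.169×10⁻⁶ − 6.887×10⁻⁷) = 3.122×10⁴ m²/s².
v = 176.7 m/s.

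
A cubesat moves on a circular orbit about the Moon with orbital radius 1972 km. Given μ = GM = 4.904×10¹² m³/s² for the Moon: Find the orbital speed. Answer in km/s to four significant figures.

v ≈ 1.577 km/s

r = 1972 km = 1.972×10⁶ m.
For a circular orbit v = √(μ/r) = √(4.904×10¹² / 1.972×10⁶) = √(2.487×10⁶) = 1577 m/s.
That is 1.577 km/s.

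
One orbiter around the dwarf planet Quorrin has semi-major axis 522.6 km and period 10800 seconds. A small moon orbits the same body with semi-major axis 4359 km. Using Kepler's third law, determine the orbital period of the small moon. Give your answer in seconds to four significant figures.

Kepler's third law: T² ∝ a³, so T₂ = T₁ (a₂/a₁)^(3/2).
a₂/a₁ = 8.341, (a₂/a₁)^(3/2) = 24.09.
T₂ = 10800 × 24.09 = 2.602×10⁵ seconds.

T₂ ≈ 2.602×10⁵ seconds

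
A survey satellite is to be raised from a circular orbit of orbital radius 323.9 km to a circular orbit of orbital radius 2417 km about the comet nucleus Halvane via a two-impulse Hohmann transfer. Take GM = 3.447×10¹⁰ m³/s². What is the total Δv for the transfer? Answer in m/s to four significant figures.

r₁ = 323.9 km = 3.239×10⁵ m.
r₂ = 2417 km = 2.417×10⁶ m.
Transfer ellipse a_t = (r₁ + r₂)/2 = 1.370×10⁶ m.
At r₁: circular v_c1 = √(μ/r₁) = 326.2 m/s; transfer-periapsis v_p = √[μ(2/r₁ − 1/a_t)] = 433.2 m/s.
Δv₁ = v_p − v_c1 = 107.0 m/s.
At r₂: circular v_c2 = √(μ/r₂) = 119.4 m/s; transfer-apoapsis v_a = √[μ(2/r₂ − 1/a_t)] = 58.06 m/s.
Δv₂ = v_c2 − v_a = 61.36 m/s.
Total Δv = Δv₁ + Δv₂ = 168.4 m/s.

Δv_total ≈ 168.4 m/s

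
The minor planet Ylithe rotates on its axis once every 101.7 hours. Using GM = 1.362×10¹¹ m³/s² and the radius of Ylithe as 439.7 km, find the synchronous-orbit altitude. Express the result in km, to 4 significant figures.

T = 101.7 hours = 3.661×10⁵ s.
A synchronous orbit has period T, so by Kepler's third law a = (μT²/4π²)^(1/3).
μT²/4π² = 1.362×10¹¹ × (3.661×10⁵)² / 39.48 = 4.624×10²⁰ m³.
a = 7.733×10⁶ m = 7733.1 km.
Altitude h = a − R = 7733.1 − 439.7 = 7293.4 km.

h_sync ≈ 7293 km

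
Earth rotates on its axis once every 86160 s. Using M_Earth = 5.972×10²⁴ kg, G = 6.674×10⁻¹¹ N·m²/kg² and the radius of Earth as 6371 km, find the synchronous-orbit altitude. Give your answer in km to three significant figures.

h_sync ≈ 35800 km

μ = GM = 6.674×10⁻¹¹ × 5.972×10²⁴ = 3.986×10¹⁴ m³/s².
A synchronous orbit has period T, so by Kepler's third law a = (μT²/4π²)^(1/3).
μT²/4π² = 3.986×10¹⁴ × (8.616×10⁴)² / 39.48 = 7.495×10²² m³.
a = 4.216×10⁷ m = 42162 km.
Altitude h = a − R = 42162 − 6371 = 35791 km.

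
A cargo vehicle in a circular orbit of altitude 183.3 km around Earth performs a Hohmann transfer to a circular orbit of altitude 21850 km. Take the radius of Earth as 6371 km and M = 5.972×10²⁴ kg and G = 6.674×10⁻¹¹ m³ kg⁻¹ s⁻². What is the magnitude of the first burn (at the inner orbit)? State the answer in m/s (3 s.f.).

μ = GM = 6.674×10⁻¹¹ × 5.972×10²⁴ = 3.986×10¹⁴ m³/s².
r₁ = 6371 + 183.3 = 6554.3 km = 6.5543×10⁶ m.
r₂ = 6371 + 21850 = 28221 km = 2.8221×10⁷ m.
Transfer ellipse a_t = (r₁ + r₂)/2 = 1.739×10⁷ m.
At r₁: circular v_c1 = √(μ/r₁) = 7798 m/s; transfer-perigee v_p = √[μ(2/r₁ − 1/a_t)] = 9935 m/s.
Δv₁ = v_p − v_c1 = 2137 m/s.

Δv ≈ 2140 m/s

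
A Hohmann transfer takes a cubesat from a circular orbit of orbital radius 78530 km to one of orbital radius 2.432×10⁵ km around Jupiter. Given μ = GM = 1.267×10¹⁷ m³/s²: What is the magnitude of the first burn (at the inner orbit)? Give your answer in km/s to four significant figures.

r₁ = 78530 km = 7.853×10⁷ m.
r₂ = 2.432×10⁵ km = 2.432×10⁸ m.
Transfer ellipse a_t = (r₁ + r₂)/2 = 1.609×10⁸ m.
At r₁: circular v_c1 = √(μ/r₁) = 40170 m/s; transfer-perijove v_p = √[μ(2/r₁ − 1/a_t)] = 49390 m/s.
Δv₁ = v_p − v_c1 = 9221 m/s.
= 9.221 km/s.

Δv ≈ 9.221 km/s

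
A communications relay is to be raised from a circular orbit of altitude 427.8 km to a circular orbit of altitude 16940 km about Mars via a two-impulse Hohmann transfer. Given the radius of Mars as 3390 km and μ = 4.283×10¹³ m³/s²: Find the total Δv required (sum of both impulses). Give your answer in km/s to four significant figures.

Δv_total ≈ 1.632 km/s

r₁ = 3390 + 427.8 = 3817.8 km = 3.8178×10⁶ m.
r₂ = 3390 + 16940 = 20330 km = 2.0330×10⁷ m.
Transfer ellipse a_t = (r₁ + r₂)/2 = 1.207×10⁷ m.
At r₁: circular v_c1 = √(μ/r₁) = 3349 m/s; transfer-periapsis v_p = √[μ(2/r₁ − 1/a_t)] = 4346 m/s.
Δv₁ = v_p − v_c1 = 996.8 m/s.
At r₂: circular v_c2 = √(μ/r₂) = 1451 m/s; transfer-apoapsis v_a = √[μ(2/r₂ − 1/a_t)] = 816.2 m/s.
Δv₂ = v_c2 − v_a = 635.3 m/s.
Total Δv = Δv₁ + Δv₂ = 1632 m/s = 1.632 km/s.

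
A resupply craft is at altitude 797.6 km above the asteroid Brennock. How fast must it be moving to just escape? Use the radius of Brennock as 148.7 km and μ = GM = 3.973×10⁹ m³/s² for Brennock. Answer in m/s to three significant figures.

r = 148.7 + 797.6 = 946.30 km = 9.4630×10⁵ m.
Escape speed v_esc = √(2μ/r) = √(2 × 3.973×10⁹ / 9.463×10⁵) = √(8.397×10³) = 91.63 m/s.

v_esc ≈ 91.6 m/s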